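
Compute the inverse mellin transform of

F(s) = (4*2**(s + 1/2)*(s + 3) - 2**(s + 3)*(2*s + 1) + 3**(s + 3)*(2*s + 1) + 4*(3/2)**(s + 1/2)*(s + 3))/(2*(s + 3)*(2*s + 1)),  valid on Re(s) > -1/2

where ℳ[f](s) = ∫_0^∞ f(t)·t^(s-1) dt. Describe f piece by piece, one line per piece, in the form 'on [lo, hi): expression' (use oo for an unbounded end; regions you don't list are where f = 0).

on [0, 3/2): 2*sqrt(t)
on [3/2, 2): sqrt(t)
on [2, 3): t**3/2

along the cuts 3/2, 2, ℳ[f](s) splits into 3 integrals
over [0, 3/2), the kernel integral of 2*sqrt(t) enters the sum
between 3/2 and 2 the integrand is sqrt(t)·t^(s-1)
∫ t**3/2·t^(s-1) over [2, 3)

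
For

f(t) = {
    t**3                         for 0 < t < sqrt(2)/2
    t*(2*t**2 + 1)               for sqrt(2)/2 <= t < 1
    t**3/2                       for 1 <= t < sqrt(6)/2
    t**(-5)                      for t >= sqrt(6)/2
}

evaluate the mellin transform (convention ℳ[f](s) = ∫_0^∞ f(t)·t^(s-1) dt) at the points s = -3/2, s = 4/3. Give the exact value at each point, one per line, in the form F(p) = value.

peel off the shared t-power: t**2 on [0, sqrt(2)/2); 2*t**2 + 1 on [sqrt(2)/2, 1); t**2/2 on [1, sqrt(6)/2); …
back out the power substitution: t on [0, 1/2); 2*t + 1 on [1/2, 1); t/2 on [1, 3/2); …
f breaks at sqrt(2)/2, 1, sqrt(6)/2 into 4 integrals to sum
piece [0, sqrt(2)/2): integrate t**3 against the kernel
[sqrt(2)/2, 1) adds the kernel integral of t*(2*t**2 + 1)
[1, sqrt(6)/2) adds the kernel integral of t**3/2
for t in [sqrt(6)/2, ∞): the term is ∫ t**(-5)·t^(s-1)

F(-3/2) = 2**(1/4)*(-1053*2**(3/4) + 383*3**(3/4) + 3510)/2106
F(4/3) = 2**(5/6)*(-6534 + 9149*3**(1/6) + 18612*2**(1/6))/48048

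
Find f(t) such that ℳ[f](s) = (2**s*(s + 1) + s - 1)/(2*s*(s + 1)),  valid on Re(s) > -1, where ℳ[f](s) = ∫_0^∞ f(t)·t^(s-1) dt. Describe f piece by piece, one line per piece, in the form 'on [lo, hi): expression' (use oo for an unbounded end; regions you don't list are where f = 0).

linearity at 1 turns ℳ[f](s) into 2 summed integrals
over [0, 1), the kernel integral of t enters the sum
the [1, 2) slice contributes ∫ 1/2·t^(s-1) dt

on [0, 1): t
on [1, 2): 1/2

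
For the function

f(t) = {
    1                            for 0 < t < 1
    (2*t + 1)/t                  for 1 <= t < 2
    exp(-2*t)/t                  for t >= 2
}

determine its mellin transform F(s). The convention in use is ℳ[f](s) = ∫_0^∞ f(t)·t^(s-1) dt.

(4*2**s*(1 - s) - 2*2**s + 5*4**s*(s - 1) + 4**s + 4*s*(s - 1)*uppergamma(s - 1, 4))/(2*2**s*s*(s - 1))
  Re(s) > 0

reversing the shared t-power: t on [0, 1); 2*t + 1 on [1, 2); exp(-2*t) on [2, ∞)
slice at 1, 2, transform all 3 pieces, and sum them
between 0 and 1 the integrand is 1·t^(s-1)
[1, 2) adds the kernel integral of (2*t + 1)/t
the [2, ∞) slice contributes ∫ exp(-2*t)/t·t^(s-1) dt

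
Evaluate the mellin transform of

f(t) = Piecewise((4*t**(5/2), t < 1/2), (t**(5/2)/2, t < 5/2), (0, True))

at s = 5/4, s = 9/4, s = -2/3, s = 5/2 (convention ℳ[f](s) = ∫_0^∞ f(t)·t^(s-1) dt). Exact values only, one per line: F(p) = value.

f breaks at 1/2 into 2 integrals to sum
piece [0, 1/2): integrate 4*t**(5/2) against the kernel
on [1/2, 5/2): add ∫ t**(5/2)/2·t^(s-1) dt

F(5/4) = 2**(1/4)*(7 + 125*5**(3/4))/120
F(9/4) = 2**(1/4)*(7 + 625*5**(3/4))/304
F(-2/3) = 3*2**(1/6)*(7 + 5*5**(5/6))/44
F(5/2) = 783/80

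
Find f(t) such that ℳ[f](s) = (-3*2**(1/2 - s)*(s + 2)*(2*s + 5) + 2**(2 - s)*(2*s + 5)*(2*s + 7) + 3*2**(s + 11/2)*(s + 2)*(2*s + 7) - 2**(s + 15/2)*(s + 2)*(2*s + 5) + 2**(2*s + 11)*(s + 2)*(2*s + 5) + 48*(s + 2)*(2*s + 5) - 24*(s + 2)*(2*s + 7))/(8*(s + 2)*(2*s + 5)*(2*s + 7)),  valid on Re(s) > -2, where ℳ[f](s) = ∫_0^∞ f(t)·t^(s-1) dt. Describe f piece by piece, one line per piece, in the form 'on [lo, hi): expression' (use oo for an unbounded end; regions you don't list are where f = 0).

f breaks at 1/2, 1, 2 into 4 integrals to sum
the [0, 1/2) slice contributes ∫ 2*t**2·t^(s-1) dt
[1/2, 1) adds the kernel integral of 3*t**(7/2)
∫ over [1, 2) of 3*t**(5/2)/2·t^(s-1) joins the sum
between 2 and 4 the integrand is t**(7/2)·t^(s-1)

on [0, 1/2): 2*t**2
on [1/2, 1): 3*t**(7/2)
on [1, 2): 3*t**(5/2)/2
on [2, 4): t**(7/2)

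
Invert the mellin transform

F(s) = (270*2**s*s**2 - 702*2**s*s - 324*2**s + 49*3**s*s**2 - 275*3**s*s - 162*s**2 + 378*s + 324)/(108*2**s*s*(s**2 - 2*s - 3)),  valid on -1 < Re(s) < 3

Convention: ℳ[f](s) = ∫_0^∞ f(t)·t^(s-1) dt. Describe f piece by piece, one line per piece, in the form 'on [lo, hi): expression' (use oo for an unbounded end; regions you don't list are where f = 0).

on [0, 1/2): t
on [1/2, 1): 2*t + 1
on [1, 3/2): t/2
on [3/2, oo): t**(-3)

decompose at 1/2, 1, 3/2; ℳ[f](s) sums the 4 pieces' integrals
segment [0, 1/2) carries t; integrate it
between 1/2 and 1 the integrand is (2*t + 1)·t^(s-1)
[1, 3/2) adds the kernel integral of t/2
the [3/2, ∞) slice contributes ∫ t**(-3)·t^(s-1) dt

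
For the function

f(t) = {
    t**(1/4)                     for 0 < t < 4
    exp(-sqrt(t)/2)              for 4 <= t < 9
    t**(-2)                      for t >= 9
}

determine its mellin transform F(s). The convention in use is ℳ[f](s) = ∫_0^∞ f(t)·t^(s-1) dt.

(162*2**(2*s)*(s - 2)*(4*s + 1)*uppergamma(2*s, 1) - 162*2**(2*s)*(s - 2)*(4*s + 1)*uppergamma(2*s, 3/2) + 324*2**(2*s + 1/2)*(s - 2) - 9**s*(4*s + 1))/(81*(s - 2)*(4*s + 1))
  -1/4 < Re(s) < 2

peel off the power substitution: sqrt(t) on [0, 2); exp(-t/2) on [2, 3); t**(-4) on [3, ∞)
decompose at 4, 9; ℳ[f](s) sums the 3 pieces' integrals
for t in [0, 4): the term is ∫ t**(1/4)·t^(s-1)
segment [4, 9) carries exp(-sqrt(t)/2); integrate it
∫ t**(-2)·t^(s-1) over [9, ∞)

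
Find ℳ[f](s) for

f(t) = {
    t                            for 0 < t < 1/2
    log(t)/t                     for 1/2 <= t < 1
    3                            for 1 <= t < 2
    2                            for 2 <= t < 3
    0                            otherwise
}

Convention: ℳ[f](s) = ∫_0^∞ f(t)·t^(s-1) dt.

the 4 pieces separated at 1/2, 1, 2 each add one integral
piece [0, 1/2): integrate t against the kernel
∫ over [1/2, 1) of log(t)/t·t^(s-1) joins the sum
segment 1 to 2 holds 3; add its integral
over [2, 3), the kernel integral of 2 enters the sum

(2*2**(2*s)*(s + 1)*(s**2 - 2*s + 1) - 2*2**s*s*(s + 1) - 6*2**s*(s + 1)*(s**2 - 2*s + 1) + 4*6**s*(s + 1)*(s**2 - 2*s + 1) + 4*s**2*(s + 1)*log(2) - 4*s*(s + 1)*log(2) + 4*s*(s + 1) + s*(s**2 - 2*s + 1))/(2*2**s*s*(s + 1)*(s**2 - 2*s + 1))
  Re(s) > -1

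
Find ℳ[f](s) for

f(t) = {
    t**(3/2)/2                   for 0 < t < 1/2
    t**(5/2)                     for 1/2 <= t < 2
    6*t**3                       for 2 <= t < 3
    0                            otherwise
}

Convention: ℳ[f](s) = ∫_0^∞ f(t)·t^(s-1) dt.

along the cuts 1/2, 2, ℳ[f](s) splits into 3 integrals
the [0, 1/2) slice contributes ∫ t**(3/2)/2·t^(s-1) dt
for t in [1/2, 2): the term is ∫ t**(5/2)·t^(s-1)
segment 2 to 3 holds 6*t**3; add its integral

(-192*2**s*(2*s + 3)*(2*s + 5) - 2**(1/2 - s)*(s + 3)*(2*s + 3) + 2**(1/2 - s)*(s + 3)*(2*s + 5) + 32*2**(s + 1/2)*(s + 3)*(2*s + 3) + 648*3**s*(2*s + 3)*(2*s + 5))/(4*(s + 3)*(2*s + 3)*(2*s + 5))
  Re(s) > -3/2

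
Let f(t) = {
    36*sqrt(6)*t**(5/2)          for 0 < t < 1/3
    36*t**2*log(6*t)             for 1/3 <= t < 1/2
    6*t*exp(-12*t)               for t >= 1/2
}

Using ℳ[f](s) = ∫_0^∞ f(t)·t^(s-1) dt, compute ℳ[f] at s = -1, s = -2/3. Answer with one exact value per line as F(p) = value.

reversing the common scale on t: 9*sqrt(3)*t**(5/2) on [0, 2/3); 9*t**2*log(3*t) on [2/3, 1); 3*t*exp(-6*t) on [1, ∞)
the common scale on t comes off first: t**(5/2) on [0, 2); t**2*log(t) on [2, 3); t*exp(-2*t) on [3, ∞)
undo the shared t-power: t**(3/2) on [0, 2); t*log(t) on [2, 3); exp(-2*t) on [3, ∞)
slice at 1/3, 1/2, transform all 3 pieces, and sum them
on [0, 1/3) integrate f = 36*sqrt(6)*t**(5/2) against the kernel
the [1/3, 1/2) slice contributes ∫ 36*t**2*log(6*t)·t^(s-1) dt
for t in [1/2, ∞): the term is ∫ 6*t*exp(-12*t)·t^(s-1)

F(-1) = -6 - 6*Ei(-6) + 8*sqrt(2) + log(387420489/4096)
F(-2/3) = -81*2**(2/3)/16 + 18**(1/3)*uppergamma(1/3, 6) + 9*3**(2/3)/4 + 24*sqrt(2)*3**(2/3)/11 + log(3**(27*2**(2/3)/4)/2**(3*3**(2/3)))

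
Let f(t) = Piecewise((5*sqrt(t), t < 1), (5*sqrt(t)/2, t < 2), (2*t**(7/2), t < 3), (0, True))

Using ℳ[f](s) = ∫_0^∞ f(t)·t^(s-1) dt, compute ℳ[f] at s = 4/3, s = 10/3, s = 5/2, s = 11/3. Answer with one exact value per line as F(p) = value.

F(4/3) = -1242*2**(5/6)/319 + 15/11 + 972*3**(5/6)/29
F(10/3) = -12744*2**(5/6)/943 + 15/23 + 8748*3**(5/6)/41
F(5/2) = 1375/6
F(11/3) = -5616*2**(1/6)/215 + 3/5 + 26244*3**(1/6)/43

slice at 1, 2, transform all 3 pieces, and sum them
∫ 5*sqrt(t)·t^(s-1) over [0, 1)
[1, 2) adds the kernel integral of 5*sqrt(t)/2
∫ 2*t**(7/2)·t^(s-1) over [2, 3)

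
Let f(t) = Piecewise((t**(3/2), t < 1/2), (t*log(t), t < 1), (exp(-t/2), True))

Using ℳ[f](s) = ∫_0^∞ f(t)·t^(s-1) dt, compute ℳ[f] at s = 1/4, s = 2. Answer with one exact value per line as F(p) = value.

split f at 1/2, 1: ℳ[f](s) collects 3 kernel integrals
∫ t**(3/2)·t^(s-1) over [0, 1/2)
piece [1/2, 1): integrate t*log(t) against the kernel
∫ exp(-t/2)·t^(s-1) over [1, ∞)

F(1/4) = 2**(3/4)*(-112*2**(1/4) + 25*sqrt(2) + 70*log(2) + 56 + 175*sqrt(2)*uppergamma(1/4, 1/2))/350
F(2) = -7/72 + sqrt(2)/56 + log(2)/24 + 6*exp(-1/2)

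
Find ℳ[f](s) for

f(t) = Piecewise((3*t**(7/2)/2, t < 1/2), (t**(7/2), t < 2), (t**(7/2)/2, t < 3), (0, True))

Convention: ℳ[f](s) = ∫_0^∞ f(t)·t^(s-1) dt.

(2**(-s - 7/2) + 2**(s + 7/2) + 3**(s + 7/2))/(2*s + 7)
  Re(s) > -7/2

the 3 pieces separated at 1/2, 2 each add one integral
for t in [0, 1/2): the term is ∫ 3*t**(7/2)/2·t^(s-1)
the [1/2, 2) slice contributes ∫ t**(7/2)·t^(s-1) dt
∫ over [2, 3) of t**(7/2)/2·t^(s-1) joins the sum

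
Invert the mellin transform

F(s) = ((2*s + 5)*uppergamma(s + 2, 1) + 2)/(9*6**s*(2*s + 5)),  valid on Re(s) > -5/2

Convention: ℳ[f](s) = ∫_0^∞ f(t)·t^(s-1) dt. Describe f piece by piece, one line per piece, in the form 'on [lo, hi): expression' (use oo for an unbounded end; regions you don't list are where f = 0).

on [0, 1/6): 4*sqrt(6)*t**(5/2)
on [1/6, oo): 4*t**2*exp(-6*t)

peel off the common scale on t: sqrt(3)*t**(5/2) on [0, 1/3); t**2*exp(-3*t) on [1/3, ∞)
remove the shared t-power first: sqrt(3)*sqrt(t) on [0, 1/3); exp(-3*t) on [1/3, ∞)
reversing the common scale on t: sqrt(t) on [0, 1); exp(-t) on [1, ∞)
decompose at 1/6; ℳ[f](s) sums the 2 pieces' integrals
between 0 and 1/6 the integrand is 4*sqrt(6)*t**(5/2)·t^(s-1)
segment [1/6, ∞) carries 4*t**2*exp(-6*t); integrate it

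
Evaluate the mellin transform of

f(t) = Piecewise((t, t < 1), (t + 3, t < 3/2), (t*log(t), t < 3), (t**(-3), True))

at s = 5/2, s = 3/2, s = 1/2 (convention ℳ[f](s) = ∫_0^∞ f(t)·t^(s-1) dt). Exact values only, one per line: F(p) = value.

cuts at 1, 3/2, 3: linearity sums the 4 kernel integrals
[0, 1) adds the kernel integral of t
over [1, 3/2), the kernel integral of (t + 3) enters the sum
∫ over [3/2, 3) of t*log(t)·t^(s-1) joins the sum
∫ over [3, ∞) of t**(-3)·t^(s-1) joins the sum

F(5/2) = -226*sqrt(3)/147 - 27*sqrt(6)*log(3)/56 - 6/5 + 27*sqrt(6)*log(2)/56 + 3861*sqrt(6)/1960 + 54*sqrt(3)*log(3)/7
F(3/2) = -922*sqrt(3)/675 - 2 + 213*sqrt(6)/100 + log(2**(9*sqrt(6)/20)*3**(-9*sqrt(6)/20 + 18*sqrt(3)/5))
F(1/2) = -6 - 178*sqrt(3)/135 + log(2**(sqrt(6)/2)*3**(-sqrt(6)/2 + 2*sqrt(3))) + 23*sqrt(6)/6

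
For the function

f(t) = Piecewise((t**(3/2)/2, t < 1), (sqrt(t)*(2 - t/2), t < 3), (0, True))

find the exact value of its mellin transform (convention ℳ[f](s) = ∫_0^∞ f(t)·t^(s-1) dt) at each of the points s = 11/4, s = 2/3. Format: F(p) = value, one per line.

F(11/4) = -84/221 + 1566*3**(1/4)/221
F(2/3) = -114/91 + 279*3**(1/6)/91

back out the shared t-power: t/2 on [0, 1); 2 - t/2 on [1, 3)
reversing the common scale on t: t on [0, 1/2); 2 - t on [1/2, 3/2)
along the cuts 1, ℳ[f](s) splits into 2 integrals
∫ over [0, 1) of t**(3/2)/2·t^(s-1) joins the sum
on [1, 3): add ∫ sqrt(t)*(2 - t/2)·t^(s-1) dt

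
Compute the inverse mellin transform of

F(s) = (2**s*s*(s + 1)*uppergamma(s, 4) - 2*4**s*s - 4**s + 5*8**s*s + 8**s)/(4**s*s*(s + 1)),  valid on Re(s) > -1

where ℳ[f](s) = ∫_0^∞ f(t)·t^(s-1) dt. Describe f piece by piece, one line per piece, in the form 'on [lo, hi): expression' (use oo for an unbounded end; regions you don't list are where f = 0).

on [0, 1): t
on [1, 2): 2*t + 1
on [2, oo): exp(-2*t)

summing 3 kernel integrals split by 1, 2 yields ℳ[f](s)
for t in [0, 1): the term is ∫ t·t^(s-1)
over [1, 2), the kernel integral of (2*t + 1) enters the sum
∫ exp(-2*t)·t^(s-1) over [2, ∞)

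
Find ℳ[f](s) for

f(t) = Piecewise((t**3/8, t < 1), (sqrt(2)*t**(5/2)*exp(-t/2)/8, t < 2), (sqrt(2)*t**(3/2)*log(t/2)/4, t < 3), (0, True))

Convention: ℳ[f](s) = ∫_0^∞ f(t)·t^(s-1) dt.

back out the common scale on t: t**3 on [0, 1/2); t**(5/2)*exp(-t) on [1/2, 1); t**(3/2)*log(t) on [1, 3/2)
strip the shared t-power: t**(5/2) on [0, 1/2); t**2*exp(-t) on [1/2, 1); t*log(t) on [1, 3/2)
peel off the shared t-power: sqrt(t) on [0, 1/2); exp(-t) on [1/2, 1); log(t)/t on [1, 3/2)
decompose at 1, 2; ℳ[f](s) sums the 3 pieces' integrals
on [0, 1): add ∫ t**3/8·t^(s-1) dt
∫ over [1, 2) of sqrt(2)*t**(5/2)*exp(-t/2)/8·t^(s-1) joins the sum
∫ over [2, 3) of sqrt(2)*t**(3/2)*log(t/2)/4·t^(s-1) joins the sum

sqrt(2)*(2**(s + 7/2)*(s + 3)*(8*s - (2*s + 5)**2 + 16)*uppergamma(s + 5/2, 1/2) - 2**(s + 7/2)*(s + 3)*(8*s - (2*s + 5)**2 + 16)*uppergamma(s + 5/2, 1) + 2**(s + 11/2)*(-s - 3) + 3**(s + 1/2)*(s + 3)*(2*s + 5)*(-24*log(3) + 24*log(2)) + 3**(s + 1/2)*(s + 3)*(-48*log(2) + 48*log(3)) + 16*3**(s + 3/2)*(s + 3) + sqrt(2)*(8*s - (2*s + 5)**2 + 16))/(16*(s + 3)*(8*s - (2*s + 5)**2 + 16))
  Re(s) > -3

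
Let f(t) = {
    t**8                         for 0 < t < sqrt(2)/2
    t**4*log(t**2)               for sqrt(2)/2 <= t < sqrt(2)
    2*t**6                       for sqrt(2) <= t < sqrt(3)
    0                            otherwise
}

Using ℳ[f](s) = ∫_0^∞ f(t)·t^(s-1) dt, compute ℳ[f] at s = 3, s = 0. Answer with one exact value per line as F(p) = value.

F(3) = sqrt(2)*(-1204015 + 357588*log(2) + 2794176*sqrt(6))/310464
F(0) = 17*log(2)/16 + 2255/384

remove the power substitution first: t**4 on [0, 1/2); t**2*log(t) on [1/2, 2); 2*t**3 on [2, 3)
reversing the shared t-power: t**2 on [0, 1/2); log(t) on [1/2, 2); 2*t on [2, 3)
f breaks at sqrt(2)/2, sqrt(2) into 3 integrals to sum
on [0, sqrt(2)/2): add ∫ t**8·t^(s-1) dt
between sqrt(2)/2 and sqrt(2) the integrand is t**4*log(t**2)·t^(s-1)
the [sqrt(2), sqrt(3)) slice contributes ∫ 2*t**6·t^(s-1) dt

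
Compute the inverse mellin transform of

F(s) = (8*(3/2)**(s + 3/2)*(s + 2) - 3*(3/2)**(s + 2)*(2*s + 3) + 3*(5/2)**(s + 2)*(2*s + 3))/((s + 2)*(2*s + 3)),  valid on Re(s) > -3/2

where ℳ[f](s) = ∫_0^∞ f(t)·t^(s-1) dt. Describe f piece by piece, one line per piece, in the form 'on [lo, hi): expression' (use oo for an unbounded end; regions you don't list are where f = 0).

f breaks at 3/2 into 2 integrals to sum
∫ over [0, 3/2) of 4*t**(3/2)·t^(s-1) joins the sum
[3/2, 5/2) adds the kernel integral of 3*t**2

on [0, 3/2): 4*t**(3/2)
on [3/2, 5/2): 3*t**2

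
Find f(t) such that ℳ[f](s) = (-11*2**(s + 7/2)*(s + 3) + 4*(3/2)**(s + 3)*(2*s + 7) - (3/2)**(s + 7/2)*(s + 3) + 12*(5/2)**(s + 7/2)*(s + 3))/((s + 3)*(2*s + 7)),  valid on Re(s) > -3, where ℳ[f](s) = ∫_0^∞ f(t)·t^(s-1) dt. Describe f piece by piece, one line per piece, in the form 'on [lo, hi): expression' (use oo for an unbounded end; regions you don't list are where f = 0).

breakpoints 3/2, 2: one integral from each of the 3 segments
piece [0, 3/2): integrate 4*t**3 against the kernel
segment 3/2 to 2 holds t**(7/2)/2; add its integral
the [2, 5/2) slice contributes ∫ 6*t**(7/2)·t^(s-1) dt

on [0, 3/2): 4*t**3
on [3/2, 2): t**(7/2)/2
on [2, 5/2): 6*t**(7/2)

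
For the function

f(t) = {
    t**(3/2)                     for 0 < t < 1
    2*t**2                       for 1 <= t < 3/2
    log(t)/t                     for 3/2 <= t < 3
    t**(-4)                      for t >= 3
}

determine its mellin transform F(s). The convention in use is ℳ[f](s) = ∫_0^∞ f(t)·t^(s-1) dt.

summing 4 kernel integrals split by 1, 3/2, 3 yields ℳ[f](s)
[0, 1) adds the kernel integral of t**(3/2)
between 1 and 3/2 the integrand is 2*t**2·t^(s-1)
∫ over [3/2, 3) of log(t)/t·t^(s-1) joins the sum
∫ over [3, ∞) of t**(-4)·t^(s-1) joins the sum

(324*2**s*(s - 4)*(s + 2)*(s**2 - 2*s + 1) - 324*2**s*(s - 4)*(2*s + 3)*(s**2 - 2*s + 1) - 108*3**s*s*(s - 4)*(s + 2)*(2*s + 3)*log(3) + 108*3**s*s*(s - 4)*(s + 2)*(2*s + 3)*log(2) - 108*3**s*(s - 4)*(s + 2)*(2*s + 3)*log(2) + 108*3**s*(s - 4)*(s + 2)*(2*s + 3) + 108*3**s*(s - 4)*(s + 2)*(2*s + 3)*log(3) + 729*3**s*(s - 4)*(2*s + 3)*(s**2 - 2*s + 1) + 54*6**s*s*(s - 4)*(s + 2)*(2*s + 3)*log(3) - 54*6**s*(s - 4)*(s + 2)*(2*s + 3)*log(3) - 54*6**s*(s - 4)*(s + 2)*(2*s + 3) - 2*6**s*(s + 2)*(2*s + 3)*(s**2 - 2*s + 1))/(162*2**s*(s - 4)*(s + 2)*(2*s + 3)*(s**2 - 2*s + 1))
  -3/2 < Re(s) < 4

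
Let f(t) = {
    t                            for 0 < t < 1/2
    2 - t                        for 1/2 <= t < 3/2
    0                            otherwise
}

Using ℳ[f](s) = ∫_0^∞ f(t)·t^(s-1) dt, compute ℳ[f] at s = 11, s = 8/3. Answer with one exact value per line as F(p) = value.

breakpoints 1/2: one integral from each of the 2 segments
on [0, 1/2): add ∫ t·t^(s-1) dt
on [1/2, 3/2) integrate f = (2 - t) against the kernel

F(11) = 2657179/540672
F(8/3) = 3*2**(1/3)*(-7 + 45*3**(2/3))/352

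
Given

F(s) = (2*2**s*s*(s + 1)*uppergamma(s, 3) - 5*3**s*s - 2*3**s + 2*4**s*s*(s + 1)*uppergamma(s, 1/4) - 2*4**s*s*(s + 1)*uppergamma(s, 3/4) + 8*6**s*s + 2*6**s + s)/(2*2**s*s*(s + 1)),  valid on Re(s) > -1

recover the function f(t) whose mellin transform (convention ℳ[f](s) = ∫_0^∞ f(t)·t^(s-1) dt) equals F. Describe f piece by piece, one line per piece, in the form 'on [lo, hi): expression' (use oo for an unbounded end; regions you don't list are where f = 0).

on [0, 1/2): t
on [1/2, 3/2): exp(-t/2)
on [3/2, 3): t + 1
on [3, oo): exp(-t)

breakpoints 1/2, 3/2, 3: one integral from each of the 4 segments
piece [0, 1/2): integrate t against the kernel
on [1/2, 3/2) integrate f = exp(-t/2) against the kernel
for t in [3/2, 3): the term is ∫ (t + 1)·t^(s-1)
over [3, ∞), the kernel integral of exp(-t) enters the sum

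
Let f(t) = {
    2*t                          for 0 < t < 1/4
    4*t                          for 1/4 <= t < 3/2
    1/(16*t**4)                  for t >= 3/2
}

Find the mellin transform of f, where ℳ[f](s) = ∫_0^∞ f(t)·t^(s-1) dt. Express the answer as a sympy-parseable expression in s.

(970*6**s*s - 3890*6**s - 81*s + 324)/(162*2**(2*s)*(s**2 - 3*s - 4))
  -1 < Re(s) < 4

the common scale on t comes off first: t on [0, 1/2); 2*t on [1/2, 3); t**(-4) on [3, ∞)
summing 3 kernel integrals split by 1/4, 3/2 yields ℳ[f](s)
between 0 and 1/4 the integrand is 2*t·t^(s-1)
∫ 4*t·t^(s-1) over [1/4, 3/2)
piece [3/2, ∞): integrate 1/(16*t**4) against the kernel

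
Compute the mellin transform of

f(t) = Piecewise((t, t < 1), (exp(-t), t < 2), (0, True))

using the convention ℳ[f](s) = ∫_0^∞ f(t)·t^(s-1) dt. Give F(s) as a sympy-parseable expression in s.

decompose at 1; ℳ[f](s) sums the 2 pieces' integrals
for t in [0, 1): the term is ∫ t·t^(s-1)
∫ over [1, 2) of exp(-t)·t^(s-1) joins the sum

((s + 1)*uppergamma(s, 1) - (s + 1)*uppergamma(s, 2) + 1)/(s + 1)
  Re(s) > -1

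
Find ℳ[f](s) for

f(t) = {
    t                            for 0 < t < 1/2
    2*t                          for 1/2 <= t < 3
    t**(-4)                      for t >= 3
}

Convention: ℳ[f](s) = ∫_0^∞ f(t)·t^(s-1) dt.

(970*6**s*s - 3890*6**s - 81*s + 324)/(162*2**s*(s**2 - 3*s - 4))
  -1 < Re(s) < 4

treat the 3 regions marked off by 1/2, 3 separately and sum
between 0 and 1/2 the integrand is t·t^(s-1)
on [1/2, 3): add ∫ 2*t·t^(s-1) dt
on [3, ∞): add ∫ t**(-4)·t^(s-1) dt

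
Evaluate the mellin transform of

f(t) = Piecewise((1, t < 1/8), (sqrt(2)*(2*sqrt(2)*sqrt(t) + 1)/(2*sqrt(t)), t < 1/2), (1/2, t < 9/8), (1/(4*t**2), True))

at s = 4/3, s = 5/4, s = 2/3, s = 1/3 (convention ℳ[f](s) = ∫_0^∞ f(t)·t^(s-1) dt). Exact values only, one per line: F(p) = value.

F(4/3) = -63/320 + 145*3**(2/3)/384 + 93*2**(2/3)/160
F(5/4) = 2**(1/4)*(-234 + 403*sqrt(3) + 684*sqrt(2))/1080
F(2/3) = -27/8 + 97*3**(1/3)/144 + 33*2**(1/3)/8
F(1/3) = -3*2**(2/3)/4 + 437*3**(2/3)/540 + 9/2

invert the common scale on t to get 1 on [0, 1/4); (2*sqrt(t) + 1)/sqrt(t) on [1/4, 1); 1/2 on [1, 9/4); …
strip the power substitution: 1 on [0, 1/2); (2*t + 1)/t on [1/2, 1); 1/2 on [1, 3/2); …
reversing the shared t-power: t on [0, 1/2); 2*t + 1 on [1/2, 1); t/2 on [1, 3/2); …
treat the 4 regions marked off by 1/8, 1/2, 9/8 separately and sum
the [0, 1/8) slice contributes ∫ 1·t^(s-1) dt
segment 1/8 to 1/2 holds sqrt(2)*(2*sqrt(2)*sqrt(t) + 1)/(2*sqrt(t)); add its integral
for t in [1/2, 9/8): the term is ∫ 1/2·t^(s-1)
∫ 1/(4*t**2)·t^(s-1) over [9/8, ∞)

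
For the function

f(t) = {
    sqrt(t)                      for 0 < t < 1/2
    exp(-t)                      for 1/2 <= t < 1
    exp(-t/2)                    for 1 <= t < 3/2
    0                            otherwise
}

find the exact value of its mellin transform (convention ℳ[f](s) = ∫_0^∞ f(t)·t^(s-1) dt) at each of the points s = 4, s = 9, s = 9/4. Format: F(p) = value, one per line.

linearity at 1/2, 1 turns ℳ[f](s) into 3 summed integrals
on [0, 1/2): add ∫ sqrt(t)·t^(s-1) dt
over [1/2, 1), the kernel integral of exp(-t) enters the sum
on [1, 3/2) integrate f = exp(-t/2) against the kernel

F(4) = -807*exp(-3/4)/4 - 16*exp(-1) + sqrt(2)/144 + 1343*exp(-1/2)/8
F(9) = -5593984641*exp(-3/4)/128 - 109601*exp(-1) + sqrt(2)/9728 + 8730218097*exp(-1/2)/256
F(9/4) = -4*2**(1/4)*uppergamma(9/4, 3/4) - uppergamma(9/4, 1) + 2**(1/4)/22 + uppergamma(9/4, 1/2) + 4*2**(1/4)*uppergamma(9/4, 1/2)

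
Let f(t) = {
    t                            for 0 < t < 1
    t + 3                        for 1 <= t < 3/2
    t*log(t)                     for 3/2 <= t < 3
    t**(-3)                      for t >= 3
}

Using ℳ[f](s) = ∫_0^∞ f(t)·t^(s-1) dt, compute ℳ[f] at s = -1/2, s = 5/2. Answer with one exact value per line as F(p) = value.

treat the 4 regions marked off by 1, 3/2, 3 separately and sum
∫ t·t^(s-1) over [0, 1)
on [1, 3/2): add ∫ (t + 3)·t^(s-1) dt
over [3/2, 3), the kernel integral of t*log(t) enters the sum
on [3, ∞): add ∫ t**(-3)·t^(s-1) dt

F(-1/2) = -2266*sqrt(3)/567 + sqrt(6) + log(2**(sqrt(6))*3**(-sqrt(6) + 2*sqrt(3))) + 6
F(5/2) = -226*sqrt(3)/147 - 27*sqrt(6)*log(3)/56 - 6/5 + 27*sqrt(6)*log(2)/56 + 3861*sqrt(6)/1960 + 54*sqrt(3)*log(3)/7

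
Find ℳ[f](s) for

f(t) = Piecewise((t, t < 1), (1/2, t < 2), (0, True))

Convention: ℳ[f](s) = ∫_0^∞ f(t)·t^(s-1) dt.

(2**s*(s + 1) + s - 1)/(2*s*(s + 1))
  Re(s) > -1

integrate the 2 segments split at 1, then add the results
over [0, 1), the kernel integral of t enters the sum
on [1, 2) integrate f = 1/2 against the kernel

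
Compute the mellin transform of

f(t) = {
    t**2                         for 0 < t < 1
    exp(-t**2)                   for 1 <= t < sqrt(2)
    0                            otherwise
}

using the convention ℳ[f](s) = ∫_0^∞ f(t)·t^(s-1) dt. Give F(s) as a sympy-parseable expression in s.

((s + 2)*uppergamma(s/2, 1) - (s + 2)*uppergamma(s/2, 2) + 2)/(2*(s + 2))
  Re(s) > -2

back out the power substitution: t on [0, 1); exp(-t) on [1, 2)
summing 2 kernel integrals split by 1 yields ℳ[f](s)
the [0, 1) slice contributes ∫ t**2·t^(s-1) dt
on [1, sqrt(2)) integrate f = exp(-t**2) against the kernel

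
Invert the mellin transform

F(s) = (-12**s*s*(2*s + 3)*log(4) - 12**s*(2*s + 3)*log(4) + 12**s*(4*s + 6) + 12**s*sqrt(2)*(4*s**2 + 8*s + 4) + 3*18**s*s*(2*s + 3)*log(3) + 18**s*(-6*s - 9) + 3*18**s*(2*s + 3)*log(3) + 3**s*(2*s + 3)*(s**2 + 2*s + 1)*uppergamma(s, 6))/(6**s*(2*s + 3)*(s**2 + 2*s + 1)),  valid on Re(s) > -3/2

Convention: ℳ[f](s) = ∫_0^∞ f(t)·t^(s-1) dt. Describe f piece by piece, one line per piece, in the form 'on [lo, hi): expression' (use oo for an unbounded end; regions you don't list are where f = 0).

breakpoints 2, 3: one integral from each of the 3 segments
for t in [0, 2): the term is ∫ t**(3/2)·t^(s-1)
piece [2, 3): integrate t*log(t) against the kernel
between 3 and ∞ the integrand is exp(-2*t)·t^(s-1)

on [0, 2): t**(3/2)
on [2, 3): t*log(t)
on [3, oo): exp(-2*t)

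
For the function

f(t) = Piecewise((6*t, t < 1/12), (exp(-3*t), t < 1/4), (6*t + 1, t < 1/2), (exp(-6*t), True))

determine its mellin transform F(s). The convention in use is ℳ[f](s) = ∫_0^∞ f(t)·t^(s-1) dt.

reversing the common scale on t: 3*t on [0, 1/6); exp(-3*t/2) on [1/6, 1/2); 3*t + 1 on [1/2, 1); …
invert the common scale on t to get t on [0, 1/2); exp(-t/2) on [1/2, 3/2); t + 1 on [3/2, 3); …
decompose at 1/12, 1/4, 1/2; ℳ[f](s) sums the 4 pieces' integrals
∫ over [0, 1/12) of 6*t·t^(s-1) joins the sum
between 1/12 and 1/4 the integrand is exp(-3*t)·t^(s-1)
on [1/4, 1/2) integrate f = (6*t + 1) against the kernel
[1/2, ∞) adds the kernel integral of exp(-6*t)

(2*2**s*s*(s + 1)*uppergamma(s, 3) - 5*3**s*s - 2*3**s + 2*4**s*s*(s + 1)*uppergamma(s, 1/4) - 2*4**s*s*(s + 1)*uppergamma(s, 3/4) + 8*6**s*s + 2*6**s + s)/(2*12**s*s*(s + 1))
  Re(s) > -1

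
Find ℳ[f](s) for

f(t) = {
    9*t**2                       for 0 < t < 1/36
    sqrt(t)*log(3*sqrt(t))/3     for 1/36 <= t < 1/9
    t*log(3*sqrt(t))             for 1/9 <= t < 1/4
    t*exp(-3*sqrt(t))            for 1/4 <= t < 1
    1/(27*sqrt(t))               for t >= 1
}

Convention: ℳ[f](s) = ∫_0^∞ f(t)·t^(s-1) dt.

(96*2**(2*s)*(s + 1)**2*(s + 2)*(2*s - 1)*(4*s - 4*(s + 1)**2 + 3)*uppergamma(2*s + 2, 3/2) - 96*2**(2*s)*(s + 1)**2*(s + 2)*(2*s - 1)*(4*s - 4*(s + 1)**2 + 3)*uppergamma(2*s + 2, 3) + 96*2**(2*s)*(s + 1)**2*(s + 2)*(2*s - 1) + 24*2**(2*s)*(s + 2)*(2*s - 1)*(4*s - 4*(s + 1)**2 + 3) + 3**(2*s)*(s + 1)*(s + 2)*(2*s - 1)*(-108*log(2) + 108*log(3))*(4*s - 4*(s + 1)**2 + 3) - 54*3**(2*s)*(s + 2)*(2*s - 1)*(4*s - 4*(s + 1)**2 + 3) - 32*6**(2*s)*(s + 1)**2*(s + 2)*(4*s - 4*(s + 1)**2 + 3) - 96*(s + 1)**3*(s + 2)*(2*s - 1)*log(2) - 48*(s + 1)**2*(s + 2)*(2*s - 1) + 48*(s + 1)**2*(s + 2)*(2*s - 1)*log(2) + 3*(s + 1)**2*(2*s - 1)*(4*s - 4*(s + 1)**2 + 3))/(432*6**(2*s)*(s + 1)**2*(s + 2)*(2*s - 1)*(4*s - 4*(s + 1)**2 + 3))
  -2 < Re(s) < 1/2

strip the power substitution: 9*t**4 on [0, 1/6); t*log(3*t)/3 on [1/6, 1/3); t**2*log(3*t) on [1/3, 1/2); …
peel off the shared t-power: 9*t**2 on [0, 1/6); log(3*t)/(3*t) on [1/6, 1/3); log(3*t) on [1/3, 1/2); …
undo the common scale on t: t**2 on [0, 1/2); log(t)/t on [1/2, 1); log(t) on [1, 3/2); …
breakpoints 1/36, 1/9, 1/4, 1: one integral from each of the 5 segments
∫ over [0, 1/36) of 9*t**2·t^(s-1) joins the sum
∫ sqrt(t)*log(3*sqrt(t))/3·t^(s-1) over [1/36, 1/9)
over [1/9, 1/4), the kernel integral of t*log(3*sqrt(t)) enters the sum
segment [1/4, 1) carries t*exp(-3*sqrt(t)); integrate it
∫ over [1, ∞) of 1/(27*sqrt(t))·t^(s-1) joins the sum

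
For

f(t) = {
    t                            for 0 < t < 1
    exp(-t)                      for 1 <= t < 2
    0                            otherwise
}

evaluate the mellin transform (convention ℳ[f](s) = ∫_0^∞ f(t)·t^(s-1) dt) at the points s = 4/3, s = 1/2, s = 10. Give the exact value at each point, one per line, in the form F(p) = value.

F(4/3) = -uppergamma(4/3, 2) + 3/7 + uppergamma(4/3, 1)
F(1/2) = -sqrt(pi)*erfc(sqrt(2)) + sqrt(pi)*erfc(1) + 2/3
F(10) = -2681216*exp(-2) + 1/11 + 986410*exp(-1)

summing 2 kernel integrals split by 1 yields ℳ[f](s)
over [0, 1), the kernel integral of t enters the sum
on [1, 2) integrate f = exp(-t) against the kernel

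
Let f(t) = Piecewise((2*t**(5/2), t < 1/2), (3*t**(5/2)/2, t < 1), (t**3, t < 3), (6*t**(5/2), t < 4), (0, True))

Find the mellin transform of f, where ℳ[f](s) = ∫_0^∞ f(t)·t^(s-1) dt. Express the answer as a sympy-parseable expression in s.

linearity at 1/2, 1, 3 turns ℳ[f](s) into 4 summed integrals
over [0, 1/2), the kernel integral of 2*t**(5/2) enters the sum
on [1/2, 1) integrate f = 3*t**(5/2)/2 against the kernel
∫ over [1, 3) of t**3·t^(s-1) joins the sum
∫ 6*t**(5/2)·t^(s-1) over [3, 4)

(2**(-s - 5/2)*(s + 3) - 12*3**(s + 5/2)*(s + 3) + 3**(s + 3)*(2*s + 5) + 12*4**(s + 5/2)*(s + 3) + s + 4)/((s + 3)*(2*s + 5))
  Re(s) > -5/2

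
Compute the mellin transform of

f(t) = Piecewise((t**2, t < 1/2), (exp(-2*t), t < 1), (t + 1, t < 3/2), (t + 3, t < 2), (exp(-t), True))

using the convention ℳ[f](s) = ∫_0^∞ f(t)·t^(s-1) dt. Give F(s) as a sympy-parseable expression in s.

integrate the 5 segments split at 1/2, 1, 3/2, 2, then add the results
∫ over [0, 1/2) of t**2·t^(s-1) joins the sum
segment [1/2, 1) carries exp(-2*t); integrate it
[1, 3/2) adds the kernel integral of (t + 1)
over [3/2, 2), the kernel integral of (t + 3) enters the sum
for t in [2, ∞): the term is ∫ exp(-t)·t^(s-1)

(20*2**(2*s)*s*(s + 2) + 12*2**(2*s)*(s + 2) + 4*2**s*s*(s + 1)*(s + 2)*uppergamma(s, 2) - 8*2**s*s*(s + 2) - 4*2**s*(s + 2) - 8*3**s*s*(s + 2) - 8*3**s*(s + 2) + 4*s*(s + 1)*(s + 2)*uppergamma(s, 1) - 4*s*(s + 1)*(s + 2)*uppergamma(s, 2) + s*(s + 1))/(4*2**s*s*(s + 1)*(s + 2))
  Re(s) > -2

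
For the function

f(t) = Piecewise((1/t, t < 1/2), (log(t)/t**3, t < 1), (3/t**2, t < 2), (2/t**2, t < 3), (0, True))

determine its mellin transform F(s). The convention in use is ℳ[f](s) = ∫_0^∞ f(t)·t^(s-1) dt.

2**(2 - s)*(-2*2**(s - 2)*(s - 2)*(s - 1) - 6*2**(s - 2)*(s - 1)*(-2*s + (s - 2)**2 + 5) + 2*2**(2*s - 4)*(s - 1)*(-2*s + (s - 2)**2 + 5) + 4*6**(s - 2)*(s - 1)*(-2*s + (s - 2)**2 + 5) + 4*(s - 2)**2*(s - 1)*log(2) - 4*(s - 2)*(s - 1)*log(2) + 4*(s - 2)*(s - 1) + (s - 2)*(-2*s + (s - 2)**2 + 5))/(2*(s - 2)*(s - 1)*(-2*s + (s - 2)**2 + 5))
  Re(s) > 1

remove the shared t-power first: 1 on [0, 1/2); log(t)/t**2 on [1/2, 1); 3/t on [1, 2); …
peel off the shared t-power: t on [0, 1/2); log(t)/t on [1/2, 1); 3 on [1, 2); …
the 4 pieces separated at 1/2, 1, 2 each add one integral
on [0, 1/2): add ∫ 1/t·t^(s-1) dt
the [1/2, 1) slice contributes ∫ log(t)/t**3·t^(s-1) dt
segment 1 to 2 holds 3/t**2; add its integral
the [2, 3) slice contributes ∫ 2/t**2·t^(s-1) dt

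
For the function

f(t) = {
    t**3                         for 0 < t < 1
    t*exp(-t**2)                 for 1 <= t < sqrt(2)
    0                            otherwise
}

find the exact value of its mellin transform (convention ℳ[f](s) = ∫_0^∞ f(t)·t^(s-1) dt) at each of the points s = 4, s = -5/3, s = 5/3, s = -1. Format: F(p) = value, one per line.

F(4) = (-98*sqrt(2) + (-21*sqrt(pi)*erfc(sqrt(2)) + 21*sqrt(pi)*erfc(1) + 8)*exp(2) + 70*E)*exp(-2)/56
F(-5/3) = -uppergamma(-1/3, 2)/2 + uppergamma(-1/3, 1)/2 + 3/4
F(5/3) = -uppergamma(4/3, 2)/2 + 3/14 + uppergamma(4/3, 1)/2
F(-1) = Ei(-2)/2 - Ei(-1)/2 + 1/2

undo the shared t-power: t**2 on [0, 1); exp(-t**2) on [1, sqrt(2))
peel off the power substitution: t on [0, 1); exp(-t) on [1, 2)
summing 2 kernel integrals split by 1 yields ℳ[f](s)
the [0, 1) slice contributes ∫ t**3·t^(s-1) dt
on [1, sqrt(2)) integrate f = t*exp(-t**2) against the kernel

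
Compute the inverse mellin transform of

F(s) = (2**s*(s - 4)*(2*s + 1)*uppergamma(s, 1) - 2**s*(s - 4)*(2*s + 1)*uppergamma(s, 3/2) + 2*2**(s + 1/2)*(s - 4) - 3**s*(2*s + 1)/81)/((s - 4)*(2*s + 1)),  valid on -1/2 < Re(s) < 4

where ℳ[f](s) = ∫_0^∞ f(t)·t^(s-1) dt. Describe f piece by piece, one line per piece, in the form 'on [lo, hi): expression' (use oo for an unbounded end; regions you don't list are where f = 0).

on [0, 2): sqrt(t)
on [2, 3): exp(-t/2)
on [3, oo): t**(-4)

split f at 2, 3: ℳ[f](s) collects 3 kernel integrals
∫ sqrt(t)·t^(s-1) over [0, 2)
segment 2 to 3 holds exp(-t/2); add its integral
over [3, ∞), the kernel integral of t**(-4) enters the sum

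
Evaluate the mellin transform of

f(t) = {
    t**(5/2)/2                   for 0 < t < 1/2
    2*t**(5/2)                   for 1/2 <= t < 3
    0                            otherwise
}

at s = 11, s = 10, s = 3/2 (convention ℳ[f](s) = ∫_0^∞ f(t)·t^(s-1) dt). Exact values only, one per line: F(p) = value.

split f at 1/2: ℳ[f](s) collects 2 kernel integrals
between 0 and 1/2 the integrand is t**(5/2)/2·t^(s-1)
∫ 2*t**(5/2)·t^(s-1) over [1/2, 3)

F(11) = -sqrt(2)/147456 + 236196*sqrt(3)
F(10) = -3*sqrt(2)/204800 + 2125764*sqrt(3)/25
F(3/2) = 5181/128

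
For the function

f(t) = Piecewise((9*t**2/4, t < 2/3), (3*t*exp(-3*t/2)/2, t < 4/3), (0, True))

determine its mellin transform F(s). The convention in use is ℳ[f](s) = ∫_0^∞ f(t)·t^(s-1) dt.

the common scale on t comes off first: t**2 on [0, 1); t*exp(-t) on [1, 2)
reversing the shared t-power: t on [0, 1); exp(-t) on [1, 2)
slice at 2/3, transform all 2 pieces, and sum them
[0, 2/3) adds the kernel integral of 9*t**2/4
segment [2/3, 4/3) carries 3*t*exp(-3*t/2)/2; integrate it

(2/3)**s*((s + 2)*uppergamma(s + 1, 1) - (s + 2)*uppergamma(s + 1, 2) + 1)/(s + 2)
  Re(s) > -2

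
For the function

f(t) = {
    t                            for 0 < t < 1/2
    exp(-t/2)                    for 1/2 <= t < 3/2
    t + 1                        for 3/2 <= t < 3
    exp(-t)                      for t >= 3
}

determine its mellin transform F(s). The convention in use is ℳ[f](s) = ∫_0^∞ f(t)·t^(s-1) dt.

f breaks at 1/2, 3/2, 3 into 4 integrals to sum
between 0 and 1/2 the integrand is t·t^(s-1)
on [1/2, 3/2): add ∫ exp(-t/2)·t^(s-1) dt
for t in [3/2, 3): the term is ∫ (t + 1)·t^(s-1)
over [3, ∞), the kernel integral of exp(-t) enters the sum

(2*2**s*s*(s + 1)*uppergamma(s, 3) - 5*3**s*s - 2*3**s + 2*4**s*s*(s + 1)*uppergamma(s, 1/4) - 2*4**s*s*(s + 1)*uppergamma(s, 3/4) + 8*6**s*s + 2*6**s + s)/(2*2**s*s*(s + 1))
  Re(s) > -1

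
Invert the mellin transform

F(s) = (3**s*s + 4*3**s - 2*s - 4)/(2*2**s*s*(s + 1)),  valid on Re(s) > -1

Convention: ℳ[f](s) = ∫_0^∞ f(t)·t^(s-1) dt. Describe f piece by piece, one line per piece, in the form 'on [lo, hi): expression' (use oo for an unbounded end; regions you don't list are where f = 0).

linearity at 1/2 turns ℳ[f](s) into 2 summed integrals
segment 0 to 1/2 holds t; add its integral
∫ (2 - t)·t^(s-1) over [1/2, 3/2)

on [0, 1/2): t
on [1/2, 3/2): 2 - t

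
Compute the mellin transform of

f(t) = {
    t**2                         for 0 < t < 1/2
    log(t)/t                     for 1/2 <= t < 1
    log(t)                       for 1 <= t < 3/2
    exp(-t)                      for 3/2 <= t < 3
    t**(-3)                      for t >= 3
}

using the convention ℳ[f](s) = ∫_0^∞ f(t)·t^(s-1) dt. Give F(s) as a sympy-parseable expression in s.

(108*2**s*s**2*(s - 3)*(s + 2)*(s**2 - 2*s + 1)*uppergamma(s, 3/2) - 108*2**s*s**2*(s - 3)*(s + 2)*(s**2 - 2*s + 1)*uppergamma(s, 3) - 108*2**s*s**2*(s - 3)*(s + 2) + 108*2**s*(s - 3)*(s + 2)*(s**2 - 2*s + 1) - 108*3**s*s*(s - 3)*(s + 2)*(s**2 - 2*s + 1)*log(2) + 108*3**s*s*(s - 3)*(s + 2)*(s**2 - 2*s + 1)*log(3) - 108*3**s*(s - 3)*(s + 2)*(s**2 - 2*s + 1) - 4*6**s*s**2*(s + 2)*(s**2 - 2*s + 1) + 216*s**3*(s - 3)*(s + 2)*log(2) - 216*s**2*(s - 3)*(s + 2)*log(2) + 216*s**2*(s - 3)*(s + 2) + 27*s**2*(s - 3)*(s**2 - 2*s + 1))/(108*2**s*s**2*(s - 3)*(s + 2)*(s**2 - 2*s + 1))
  -2 < Re(s) < 3

cuts at 1/2, 1, 3/2, 3: linearity sums the 5 kernel integrals
on [0, 1/2): add ∫ t**2·t^(s-1) dt
piece [1/2, 1): integrate log(t)/t against the kernel
on [1, 3/2): add ∫ log(t)·t^(s-1) dt
[3/2, 3) adds the kernel integral of exp(-t)
∫ over [3, ∞) of t**(-3)·t^(s-1) joins the sum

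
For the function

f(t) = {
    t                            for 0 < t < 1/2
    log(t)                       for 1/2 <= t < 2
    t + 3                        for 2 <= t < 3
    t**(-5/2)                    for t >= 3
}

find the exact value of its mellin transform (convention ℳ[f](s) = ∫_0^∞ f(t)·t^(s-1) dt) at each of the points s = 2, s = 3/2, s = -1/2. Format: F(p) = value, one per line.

summing 4 kernel integrals split by 1/2, 2, 3 yields ℳ[f](s)
the [0, 1/2) slice contributes ∫ t·t^(s-1) dt
piece [1/2, 2): integrate log(t) against the kernel
∫ (t + 3)·t^(s-1) over [2, 3)
∫ t**(-5/2)·t^(s-1) over [3, ∞)

F(2) = 2*sqrt(3)/3 + 17*log(2)/8 + 207/16
F(3/2) = sqrt(2)*(-1139 + 30*sqrt(2) + 270*log(2) + 864*sqrt(6))/180
F(-1/2) = sqrt(2)*(-486*log(2) + sqrt(2) + 648)/162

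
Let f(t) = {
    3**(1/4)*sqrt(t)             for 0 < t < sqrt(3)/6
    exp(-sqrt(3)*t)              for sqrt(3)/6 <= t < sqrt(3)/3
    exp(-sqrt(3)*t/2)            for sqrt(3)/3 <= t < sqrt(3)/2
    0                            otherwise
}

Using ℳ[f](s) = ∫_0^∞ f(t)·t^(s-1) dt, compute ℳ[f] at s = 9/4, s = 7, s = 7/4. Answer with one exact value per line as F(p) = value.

F(9/4) = 3**(7/8)*(-88*2**(1/4)*uppergamma(9/4, 3/4) - 22*uppergamma(9/4, 1) + 2**(1/4) + 22*uppergamma(9/4, 1/2) + 88*2**(1/4)*uppergamma(9/4, 1/2))/198
F(7) = sqrt(3)*(-374592060*exp(3/2) - 3757440*exp(5/4) + sqrt(2)*exp(9/4) + 294015510*exp(7/4))*exp(-9/4)/155520
F(7/4) = 3**(1/8)*(-36*2**(3/4)*uppergamma(7/4, 3/4) - 18*uppergamma(7/4, 1) + 2**(3/4) + 18*uppergamma(7/4, 1/2) + 36*2**(3/4)*uppergamma(7/4, 1/2))/54

strip the power substitution: 3**(1/4)*t**(1/4) on [0, 1/12); exp(-sqrt(3)*sqrt(t)) on [1/12, 1/3); exp(-sqrt(3)*sqrt(t)/2) on [1/3, 3/4)
strip the common scale on t: t**(1/4) on [0, 1/4); exp(-sqrt(t)) on [1/4, 1); exp(-sqrt(t)/2) on [1, 9/4)
peel off the power substitution: sqrt(t) on [0, 1/2); exp(-t) on [1/2, 1); exp(-t/2) on [1, 3/2)
the 3 pieces separated at sqrt(3)/6, sqrt(3)/3 each add one integral
the [0, sqrt(3)/6) slice contributes ∫ 3**(1/4)*sqrt(t)·t^(s-1) dt
piece [sqrt(3)/6, sqrt(3)/3): integrate exp(-sqrt(3)*t) against the kernel
over [sqrt(3)/3, sqrt(3)/2), the kernel integral of exp(-sqrt(3)*t/2) enters the sum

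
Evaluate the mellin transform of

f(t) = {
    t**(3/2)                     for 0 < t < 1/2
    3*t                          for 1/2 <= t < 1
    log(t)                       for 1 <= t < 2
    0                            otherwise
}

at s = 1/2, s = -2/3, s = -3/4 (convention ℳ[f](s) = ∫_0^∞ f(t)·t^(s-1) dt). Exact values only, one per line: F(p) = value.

linearity at 1/2, 1 turns ℳ[f](s) into 3 summed integrals
∫ t**(3/2)·t^(s-1) over [0, 1/2)
on [1/2, 1) integrate f = 3*t against the kernel
∫ log(t)·t^(s-1) over [1, 2)

F(1/2) = sqrt(2)*(-72 + 32*log(2) + 49*sqrt(2))/16
F(-2/3) = -9*2**(2/3)/2 - 9*2**(1/3)/8 - 3*2**(1/3)*log(2)/4 + 3*2**(1/6)/5 + 45/4
F(-3/4) = -6*2**(3/4) - 2*2**(1/4)*log(2)/3 - 2*2**(1/4)/9 + 124/9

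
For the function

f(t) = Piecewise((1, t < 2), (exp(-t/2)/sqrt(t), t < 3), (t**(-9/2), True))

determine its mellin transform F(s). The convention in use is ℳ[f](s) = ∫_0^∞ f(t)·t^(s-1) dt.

the shared t-power comes off first: 1/sqrt(t) on [0, 2); exp(-t/2)/t on [2, 3); t**(-5) on [3, ∞)
the shared t-power comes off first: sqrt(t) on [0, 2); exp(-t/2) on [2, 3); t**(-4) on [3, ∞)
slice at 2, 3, transform all 3 pieces, and sum them
segment 0 to 2 holds 1; add its integral
on [2, 3) integrate f = exp(-t/2)/sqrt(t) against the kernel
∫ over [3, ∞) of t**(-9/2)·t^(s-1) joins the sum

(486*2**s*(2*s - 9) + 243*2**(s + 1/2)*s*(2*s - 9)*uppergamma(s - 1/2, 1) - 243*2**(s + 1/2)*s*(2*s - 9)*uppergamma(s - 1/2, 3/2) - 4*3**(s + 1/2)*s)/(486*s*(2*s - 9))
  0 < Re(s) < 9/2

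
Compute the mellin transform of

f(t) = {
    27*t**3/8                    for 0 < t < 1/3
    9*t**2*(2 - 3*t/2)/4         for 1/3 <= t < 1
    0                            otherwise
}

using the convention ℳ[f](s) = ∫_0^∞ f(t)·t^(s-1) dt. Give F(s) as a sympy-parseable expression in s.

invert the common scale on t to get t**3 on [0, 1/2); t**2*(2 - t) on [1/2, 3/2)
undo the shared t-power: t on [0, 1/2); 2 - t on [1/2, 3/2)
treat the 2 regions marked off by 1/3 separately and sum
piece [0, 1/3): integrate 27*t**3/8 against the kernel
segment 1/3 to 1 holds 9*t**2*(2 - 3*t/2)/4; add its integral

(9*3**s*(s + 2) + 36*3**s - 2*s - 8)/(8*3**s*(s + 2)*(s + 3))
  Re(s) > -3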